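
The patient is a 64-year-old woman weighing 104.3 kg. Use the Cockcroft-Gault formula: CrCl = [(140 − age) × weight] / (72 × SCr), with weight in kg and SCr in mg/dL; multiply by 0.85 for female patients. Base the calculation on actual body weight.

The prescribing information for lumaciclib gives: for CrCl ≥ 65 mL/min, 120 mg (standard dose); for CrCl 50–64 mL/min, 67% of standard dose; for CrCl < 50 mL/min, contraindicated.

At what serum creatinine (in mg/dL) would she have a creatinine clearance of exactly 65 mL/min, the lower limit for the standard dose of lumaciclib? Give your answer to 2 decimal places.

Standard dose requires CrCl ≥ 65 mL/min.
Set (140 − 64) × 104.3 × 0.85 / (72 × SCr) = 65
SCr = (140 − 64) × 104.3 × 0.85 / (72 × 65) = 1.440 mg/dL

1.44 mg/dL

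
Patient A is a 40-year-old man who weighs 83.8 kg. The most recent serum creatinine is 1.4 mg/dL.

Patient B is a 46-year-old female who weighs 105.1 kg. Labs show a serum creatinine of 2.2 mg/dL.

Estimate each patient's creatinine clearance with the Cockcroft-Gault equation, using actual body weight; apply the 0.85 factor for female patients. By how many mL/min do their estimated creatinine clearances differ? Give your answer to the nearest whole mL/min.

Patient A: CrCl = (140 − 40) × 83.8 / (72 × 1.4) = 8380.0 / 100.80 ≈ 83.1 mL/min
Patient B: CrCl = (140 − 46) × 105.1 / (72 × 2.2) × 0.85 = 9879.4 / 158.40 × 0.85 ≈ 53.0 mL/min
|83.1 − 53.0| = 30.1 mL/min

30 mL/min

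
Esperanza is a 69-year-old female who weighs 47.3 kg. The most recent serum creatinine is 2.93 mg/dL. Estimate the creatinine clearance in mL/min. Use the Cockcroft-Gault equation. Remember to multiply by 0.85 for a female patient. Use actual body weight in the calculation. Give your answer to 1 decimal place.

CrCl = (140 − 69) × 47.3 / (72 × 2.93) × 0.85 = 3358.3 / 210.96 × 0.85 ≈ 13.5 mL/min

13.5 mL/min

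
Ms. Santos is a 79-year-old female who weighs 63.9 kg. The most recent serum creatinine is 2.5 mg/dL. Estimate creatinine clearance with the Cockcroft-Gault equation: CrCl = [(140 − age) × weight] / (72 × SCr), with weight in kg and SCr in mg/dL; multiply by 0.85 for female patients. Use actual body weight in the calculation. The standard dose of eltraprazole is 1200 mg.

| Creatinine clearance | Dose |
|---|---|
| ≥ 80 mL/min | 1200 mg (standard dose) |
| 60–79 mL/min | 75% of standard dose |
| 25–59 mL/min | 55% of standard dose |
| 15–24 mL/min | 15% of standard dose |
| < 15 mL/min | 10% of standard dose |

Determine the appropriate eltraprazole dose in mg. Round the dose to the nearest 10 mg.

180 mg

CrCl = (140 − 79) × 63.9 / (72 × 2.5) × 0.85 = 3897.9 / 180.00 × 0.85 ≈ 18.4 mL/min
CrCl ≈ 18 mL/min → bracket 15–24 mL/min.
15% of 1200 mg = 180 mg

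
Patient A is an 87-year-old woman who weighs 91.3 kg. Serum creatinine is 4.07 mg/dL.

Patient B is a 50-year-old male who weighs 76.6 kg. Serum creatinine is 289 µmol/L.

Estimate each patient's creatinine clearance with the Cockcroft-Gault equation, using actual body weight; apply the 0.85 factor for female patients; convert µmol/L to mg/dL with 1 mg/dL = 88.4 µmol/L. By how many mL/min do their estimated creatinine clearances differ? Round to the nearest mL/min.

15 mL/min

Patient A: CrCl = (140 − 87) × 91.3 / (72 × 4.07) × 0.85 = 4838.9 / 293.04 × 0.85 ≈ 14.0 mL/min
Patient B: SCr = 289 / 88.4 = 3.269 mg/dL
Patient B: CrCl = (140 − 50) × 76.6 / (72 × 3.269) = 6894.0 / 235.37 ≈ 29.3 mL/min
|14.0 − 29.3| = 15.3 mL/min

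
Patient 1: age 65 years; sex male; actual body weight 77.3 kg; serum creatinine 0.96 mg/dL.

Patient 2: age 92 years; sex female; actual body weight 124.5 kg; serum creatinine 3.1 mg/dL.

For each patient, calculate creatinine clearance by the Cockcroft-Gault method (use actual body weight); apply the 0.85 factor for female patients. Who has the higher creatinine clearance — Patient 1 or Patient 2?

Patient 1: CrCl = (140 − 65) × 77.3 / (72 × 0.96) = 5797.5 / 69.12 ≈ 83.9 mL/min
Patient 2: CrCl = (140 − 92) × 124.5 / (72 × 3.1) × 0.85 = 5976.0 / 223.20 × 0.85 ≈ 22.8 mL/min
83.9 vs 22.8 mL/min → Patient 1 is higher.

Patient 1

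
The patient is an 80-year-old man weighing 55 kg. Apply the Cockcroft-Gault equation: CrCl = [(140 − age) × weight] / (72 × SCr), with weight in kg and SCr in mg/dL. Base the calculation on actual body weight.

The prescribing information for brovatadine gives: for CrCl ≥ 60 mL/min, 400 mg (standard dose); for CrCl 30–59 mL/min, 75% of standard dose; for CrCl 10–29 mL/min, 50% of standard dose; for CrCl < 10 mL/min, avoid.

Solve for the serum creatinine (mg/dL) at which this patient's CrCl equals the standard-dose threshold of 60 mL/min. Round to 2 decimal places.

Standard dose requires CrCl ≥ 60 mL/min.
Set (140 − 80) × 55 / (72 × SCr) = 60
SCr = (140 − 80) × 55 / (72 × 60) = 0.764 mg/dL

0.76 mg/dL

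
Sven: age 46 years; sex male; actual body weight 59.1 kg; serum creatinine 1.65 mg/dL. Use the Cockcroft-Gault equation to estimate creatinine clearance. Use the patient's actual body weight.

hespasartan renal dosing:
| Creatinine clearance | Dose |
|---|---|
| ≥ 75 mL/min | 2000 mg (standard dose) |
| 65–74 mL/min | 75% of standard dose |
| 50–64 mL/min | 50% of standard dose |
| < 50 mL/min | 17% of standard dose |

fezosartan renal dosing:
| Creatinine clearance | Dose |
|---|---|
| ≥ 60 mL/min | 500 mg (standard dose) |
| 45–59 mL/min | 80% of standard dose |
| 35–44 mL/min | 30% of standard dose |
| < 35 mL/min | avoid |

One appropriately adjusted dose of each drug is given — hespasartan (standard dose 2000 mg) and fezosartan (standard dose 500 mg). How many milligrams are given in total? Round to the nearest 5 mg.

740 mg

CrCl = (140 − 46) × 59.1 / (72 × 1.65) = 5555.4 / 118.80 ≈ 46.8 mL/min
CrCl ≈ 47 mL/min.
hespasartan: < 50 mL/min → 17% of 2000 mg = 340 mg.
fezosartan: 45–59 mL/min → 80% of 500 mg = 400 mg.
Total = 340 + 400 = 740 mg.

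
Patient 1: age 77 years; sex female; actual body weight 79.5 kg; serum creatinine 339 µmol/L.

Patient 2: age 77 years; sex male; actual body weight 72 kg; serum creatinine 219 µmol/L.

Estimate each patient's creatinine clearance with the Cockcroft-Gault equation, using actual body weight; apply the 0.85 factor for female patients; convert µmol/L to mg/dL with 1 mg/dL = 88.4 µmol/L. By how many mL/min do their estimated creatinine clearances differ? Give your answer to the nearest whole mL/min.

10 mL/min

Patient 1: SCr = 339 / 88.4 = 3.835 mg/dL
Patient 1: CrCl = (140 − 77) × 79.5 / (72 × 3.835) × 0.85 = 5008.5 / 276.12 × 0.85 ≈ 15.4 mL/min
Patient 2: SCr = 219 / 88.4 = 2.477 mg/dL
Patient 2: CrCl = (140 − 77) × 72 / (72 × 2.477) = 4536.0 / 178.34 ≈ 25.4 mL/min
|15.4 − 25.4| = 10.0 mL/min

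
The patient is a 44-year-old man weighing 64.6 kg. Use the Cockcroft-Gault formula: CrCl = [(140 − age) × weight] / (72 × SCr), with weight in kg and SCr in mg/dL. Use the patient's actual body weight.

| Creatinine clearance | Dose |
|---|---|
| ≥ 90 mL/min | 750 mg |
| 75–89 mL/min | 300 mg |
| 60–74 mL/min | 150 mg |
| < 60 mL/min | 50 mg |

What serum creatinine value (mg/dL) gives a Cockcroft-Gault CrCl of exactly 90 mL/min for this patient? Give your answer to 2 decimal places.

0.96 mg/dL

Standard dose requires CrCl ≥ 90 mL/min.
Set (140 − 44) × 64.6 / (72 × SCr) = 90
SCr = (140 − 44) × 64.6 / (72 × 90) = 0.957 mg/dL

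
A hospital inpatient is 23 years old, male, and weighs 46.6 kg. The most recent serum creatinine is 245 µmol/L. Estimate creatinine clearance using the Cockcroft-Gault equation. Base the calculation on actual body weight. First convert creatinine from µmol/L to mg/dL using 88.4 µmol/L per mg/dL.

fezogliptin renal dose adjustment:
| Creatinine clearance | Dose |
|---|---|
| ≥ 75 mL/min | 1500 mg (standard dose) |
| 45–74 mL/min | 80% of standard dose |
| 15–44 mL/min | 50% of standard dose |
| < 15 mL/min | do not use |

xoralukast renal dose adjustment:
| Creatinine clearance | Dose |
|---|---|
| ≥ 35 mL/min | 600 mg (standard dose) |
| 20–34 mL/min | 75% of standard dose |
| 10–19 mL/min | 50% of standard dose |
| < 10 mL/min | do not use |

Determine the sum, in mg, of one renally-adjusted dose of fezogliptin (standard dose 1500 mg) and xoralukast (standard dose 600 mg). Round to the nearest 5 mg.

SCr = 245 / 88.4 = 2.771 mg/dL
CrCl = (140 − 23) × 46.6 / (72 × 2.771) = 5452.2 / 199.51 ≈ 27.3 mL/min
CrCl ≈ 27 mL/min.
fezogliptin: 15–44 mL/min → 50% of 1500 mg = 750 mg.
xoralukast: 20–34 mL/min → 75% of 600 mg = 450 mg.
Total = 750 + 450 = 1200 mg.

1200 mg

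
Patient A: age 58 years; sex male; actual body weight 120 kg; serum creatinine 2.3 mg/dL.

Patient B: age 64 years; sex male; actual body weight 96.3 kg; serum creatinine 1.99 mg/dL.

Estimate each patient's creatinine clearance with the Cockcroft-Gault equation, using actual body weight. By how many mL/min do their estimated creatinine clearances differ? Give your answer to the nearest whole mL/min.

8 mL/min

Patient A: CrCl = (140 − 58) × 120 / (72 × 2.3) = 9840.0 / 165.60 ≈ 59.4 mL/min
Patient B: CrCl = (140 − 64) × 96.3 / (72 × 1.99) = 7318.8 / 143.28 ≈ 51.1 mL/min
|59.4 − 51.1| = 8.3 mL/min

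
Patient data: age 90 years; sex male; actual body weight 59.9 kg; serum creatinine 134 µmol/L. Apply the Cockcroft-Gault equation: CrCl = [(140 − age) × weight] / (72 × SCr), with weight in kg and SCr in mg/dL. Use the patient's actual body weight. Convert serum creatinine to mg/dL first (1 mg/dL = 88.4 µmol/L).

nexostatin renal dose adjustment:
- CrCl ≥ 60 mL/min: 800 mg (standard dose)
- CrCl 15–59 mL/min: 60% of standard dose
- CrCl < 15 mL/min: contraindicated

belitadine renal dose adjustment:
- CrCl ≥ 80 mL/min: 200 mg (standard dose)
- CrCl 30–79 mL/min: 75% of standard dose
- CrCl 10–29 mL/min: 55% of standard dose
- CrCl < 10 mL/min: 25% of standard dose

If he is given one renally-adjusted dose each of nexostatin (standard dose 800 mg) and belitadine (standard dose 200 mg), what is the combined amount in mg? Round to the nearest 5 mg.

590 mg

SCr = 134 / 88.4 = 1.516 mg/dL
CrCl = (140 − 90) × 59.9 / (72 × 1.516) = 2995.0 / 109.15 ≈ 27.4 mL/min
CrCl ≈ 27 mL/min.
nexostatin: 15–59 mL/min → 60% of 800 mg = 480 mg.
belitadine: 10–29 mL/min → 55% of 200 mg = 110 mg.
Total = 480 + 110 = 590 mg.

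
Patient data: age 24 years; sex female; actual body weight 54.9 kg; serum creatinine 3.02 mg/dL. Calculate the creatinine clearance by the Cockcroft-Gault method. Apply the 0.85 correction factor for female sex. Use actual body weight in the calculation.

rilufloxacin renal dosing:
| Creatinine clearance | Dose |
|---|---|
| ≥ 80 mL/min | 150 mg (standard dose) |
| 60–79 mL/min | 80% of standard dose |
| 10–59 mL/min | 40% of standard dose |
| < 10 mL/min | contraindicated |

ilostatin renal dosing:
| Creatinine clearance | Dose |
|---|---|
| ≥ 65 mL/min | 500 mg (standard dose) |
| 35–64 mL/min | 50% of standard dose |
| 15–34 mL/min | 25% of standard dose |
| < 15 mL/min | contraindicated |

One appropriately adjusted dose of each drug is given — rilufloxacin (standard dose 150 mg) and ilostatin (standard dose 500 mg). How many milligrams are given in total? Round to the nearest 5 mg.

CrCl = (140 − 24) × 54.9 / (72 × 3.02) × 0.85 = 6368.4 / 217.44 × 0.85 ≈ 24.9 mL/min
CrCl ≈ 25 mL/min.
rilufloxacin: 10–59 mL/min → 40% of 150 mg = 60 mg.
ilostatin: 15–34 mL/min → 25% of 500 mg = 125 mg.
Total = 60 + 125 = 185 mg.

185 mg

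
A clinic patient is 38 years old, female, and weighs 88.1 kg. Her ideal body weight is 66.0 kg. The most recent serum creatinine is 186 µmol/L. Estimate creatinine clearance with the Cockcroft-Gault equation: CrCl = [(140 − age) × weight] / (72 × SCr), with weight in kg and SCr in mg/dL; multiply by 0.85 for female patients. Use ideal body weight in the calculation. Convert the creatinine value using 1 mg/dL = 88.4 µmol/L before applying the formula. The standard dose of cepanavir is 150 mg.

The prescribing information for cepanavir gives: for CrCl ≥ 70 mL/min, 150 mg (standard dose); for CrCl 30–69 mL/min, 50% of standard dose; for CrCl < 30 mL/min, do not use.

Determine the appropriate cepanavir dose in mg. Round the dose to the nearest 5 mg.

75 mg

SCr = 186 / 88.4 = 2.104 mg/dL
CrCl = (140 − 38) × 66 / (72 × 2.104) × 0.85 = 6732.0 / 151.49 × 0.85 ≈ 37.8 mL/min
CrCl ≈ 38 mL/min → bracket 30–69 mL/min.
50% of 150 mg = 75 mg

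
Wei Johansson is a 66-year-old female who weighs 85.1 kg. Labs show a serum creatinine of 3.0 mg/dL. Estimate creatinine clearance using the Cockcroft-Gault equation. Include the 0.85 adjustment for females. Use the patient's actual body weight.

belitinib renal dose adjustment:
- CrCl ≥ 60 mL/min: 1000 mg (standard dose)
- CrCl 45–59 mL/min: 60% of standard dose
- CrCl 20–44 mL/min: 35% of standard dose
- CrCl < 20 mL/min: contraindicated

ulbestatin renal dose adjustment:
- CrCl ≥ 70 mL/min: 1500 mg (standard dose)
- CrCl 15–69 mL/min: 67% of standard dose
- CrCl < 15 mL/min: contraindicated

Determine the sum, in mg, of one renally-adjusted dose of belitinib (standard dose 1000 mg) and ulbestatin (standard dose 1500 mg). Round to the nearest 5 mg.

1355 mg

CrCl = (140 − 66) × 85.1 / (72 × 3) × 0.85 = 6297.4 / 216.00 × 0.85 ≈ 24.8 mL/min
CrCl ≈ 25 mL/min.
belitinib: 20–44 mL/min → 35% of 1000 mg = 350 mg.
ulbestatin: 15–69 mL/min → 67% of 1500 mg = 1005 mg.
Total = 350 + 1005 = 1355 mg.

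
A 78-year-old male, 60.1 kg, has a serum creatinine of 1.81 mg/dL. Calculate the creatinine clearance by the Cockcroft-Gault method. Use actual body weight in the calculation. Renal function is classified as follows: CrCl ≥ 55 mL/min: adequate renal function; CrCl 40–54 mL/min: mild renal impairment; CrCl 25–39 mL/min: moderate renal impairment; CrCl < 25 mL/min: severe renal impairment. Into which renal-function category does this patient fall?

moderate renal impairment

CrCl = (140 − 78) × 60.1 / (72 × 1.81) = 3726.2 / 130.32 ≈ 28.6 mL/min
29 mL/min falls in the 'moderate renal impairment' range.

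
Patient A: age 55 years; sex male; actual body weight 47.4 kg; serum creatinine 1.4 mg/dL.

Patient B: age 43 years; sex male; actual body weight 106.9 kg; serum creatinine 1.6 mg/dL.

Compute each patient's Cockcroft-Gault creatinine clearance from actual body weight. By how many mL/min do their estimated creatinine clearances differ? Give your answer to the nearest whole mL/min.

50 mL/min

Patient A: CrCl = (140 − 55) × 47.4 / (72 × 1.4) = 4029.0 / 100.80 ≈ 40.0 mL/min
Patient B: CrCl = (140 − 43) × 106.9 / (72 × 1.6) = 10369.3 / 115.20 ≈ 90.0 mL/min
|40.0 − 90.0| = 50.0 mL/min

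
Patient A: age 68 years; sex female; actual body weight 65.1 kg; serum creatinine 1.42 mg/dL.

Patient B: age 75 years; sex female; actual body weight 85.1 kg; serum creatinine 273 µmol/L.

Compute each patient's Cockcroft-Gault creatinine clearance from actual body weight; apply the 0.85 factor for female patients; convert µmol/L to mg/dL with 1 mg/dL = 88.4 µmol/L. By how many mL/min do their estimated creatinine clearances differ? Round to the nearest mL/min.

18 mL/min

Patient A: CrCl = (140 − 68) × 65.1 / (72 × 1.42) × 0.85 = 4687.2 / 102.24 × 0.85 ≈ 39.0 mL/min
Patient B: SCr = 273 / 88.4 = 3.088 mg/dL
Patient B: CrCl = (140 − 75) × 85.1 / (72 × 3.088) × 0.85 = 5531.5 / 222.34 × 0.85 ≈ 21.1 mL/min
|39.0 − 21.1| = 17.9 mL/min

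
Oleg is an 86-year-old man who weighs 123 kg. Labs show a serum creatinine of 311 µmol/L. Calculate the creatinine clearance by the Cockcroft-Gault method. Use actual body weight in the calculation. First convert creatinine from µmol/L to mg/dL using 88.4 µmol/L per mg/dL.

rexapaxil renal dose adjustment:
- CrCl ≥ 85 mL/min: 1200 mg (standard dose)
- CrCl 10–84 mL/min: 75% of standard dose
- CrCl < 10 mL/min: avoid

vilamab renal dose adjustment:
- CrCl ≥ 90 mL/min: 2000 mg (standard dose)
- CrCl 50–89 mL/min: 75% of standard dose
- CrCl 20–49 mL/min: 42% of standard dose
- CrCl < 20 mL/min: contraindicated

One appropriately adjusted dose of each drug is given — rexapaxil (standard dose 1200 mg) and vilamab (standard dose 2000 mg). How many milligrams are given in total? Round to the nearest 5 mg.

SCr = 311 / 88.4 = 3.518 mg/dL
CrCl = (140 − 86) × 123 / (72 × 3.518) = 6642.0 / 253.30 ≈ 26.2 mL/min
CrCl ≈ 26 mL/min.
rexapaxil: 10–84 mL/min → 75% of 1200 mg = 900 mg.
vilamab: 20–49 mL/min → 42% of 2000 mg = 840 mg.
Total = 900 + 840 = 1740 mg.

1740 mg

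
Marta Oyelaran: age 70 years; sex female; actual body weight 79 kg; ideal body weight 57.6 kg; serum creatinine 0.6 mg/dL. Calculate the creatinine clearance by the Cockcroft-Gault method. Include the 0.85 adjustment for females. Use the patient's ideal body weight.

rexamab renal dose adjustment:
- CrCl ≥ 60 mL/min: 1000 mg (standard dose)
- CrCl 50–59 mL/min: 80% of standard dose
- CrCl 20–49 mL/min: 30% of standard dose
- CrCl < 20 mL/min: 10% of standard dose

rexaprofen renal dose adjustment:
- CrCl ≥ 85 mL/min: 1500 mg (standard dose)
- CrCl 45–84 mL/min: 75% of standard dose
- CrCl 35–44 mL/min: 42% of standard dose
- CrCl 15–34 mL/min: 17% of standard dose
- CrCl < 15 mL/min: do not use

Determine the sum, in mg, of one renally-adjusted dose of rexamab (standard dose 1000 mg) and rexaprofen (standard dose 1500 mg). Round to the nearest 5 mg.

CrCl = (140 − 70) × 57.6 / (72 × 0.6) × 0.85 = 4032.0 / 43.20 × 0.85 ≈ 79.3 mL/min
CrCl ≈ 79 mL/min.
rexamab: ≥ 60 mL/min → 100% of 1000 mg = 1000 mg.
rexaprofen: 45–84 mL/min → 75% of 1500 mg = 1125 mg.
Total = 1000 + 1125 = 2125 mg.

2125 mg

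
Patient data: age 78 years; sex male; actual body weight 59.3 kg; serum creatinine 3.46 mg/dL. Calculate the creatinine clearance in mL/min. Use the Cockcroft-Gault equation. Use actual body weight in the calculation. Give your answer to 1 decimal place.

CrCl = (140 − 78) × 59.3 / (72 × 3.46) = 3676.6 / 249.12 ≈ 14.8 mL/min

14.8 mL/min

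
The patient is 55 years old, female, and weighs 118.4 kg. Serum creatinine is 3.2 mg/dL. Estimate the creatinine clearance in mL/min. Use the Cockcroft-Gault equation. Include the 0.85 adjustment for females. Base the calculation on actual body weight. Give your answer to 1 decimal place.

CrCl = (140 − 55) × 118.4 / (72 × 3.2) × 0.85 = 10064.0 / 230.40 × 0.85 ≈ 37.1 mL/min

37.1 mL/min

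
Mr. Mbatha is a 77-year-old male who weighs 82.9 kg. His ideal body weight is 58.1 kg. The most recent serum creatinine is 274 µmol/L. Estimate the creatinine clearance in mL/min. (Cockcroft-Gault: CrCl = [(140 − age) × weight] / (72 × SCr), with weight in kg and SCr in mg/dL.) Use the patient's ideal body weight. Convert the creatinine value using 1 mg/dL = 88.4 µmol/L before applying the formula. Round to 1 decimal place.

16.4 mL/min

SCr = 274 / 88.4 = 3.1 mg/dL
CrCl = (140 − 77) × 58.1 / (72 × 3.1) = 3660.3 / 223.20 ≈ 16.4 mL/min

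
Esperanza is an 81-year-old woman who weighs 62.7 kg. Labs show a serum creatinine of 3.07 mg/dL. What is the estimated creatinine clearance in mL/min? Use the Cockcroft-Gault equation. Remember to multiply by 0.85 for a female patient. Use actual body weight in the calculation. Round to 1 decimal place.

CrCl = (140 − 81) × 62.7 / (72 × 3.07) × 0.85 = 3699.3 / 221.04 × 0.85 ≈ 14.2 mL/min

14.2 mL/min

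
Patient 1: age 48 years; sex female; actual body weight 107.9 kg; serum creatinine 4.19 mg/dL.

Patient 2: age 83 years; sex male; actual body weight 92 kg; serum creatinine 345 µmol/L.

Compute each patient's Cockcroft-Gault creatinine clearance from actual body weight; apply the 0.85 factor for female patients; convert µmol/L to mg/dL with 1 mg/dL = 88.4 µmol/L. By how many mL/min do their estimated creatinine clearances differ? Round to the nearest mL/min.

9 mL/min

Patient 1: CrCl = (140 − 48) × 107.9 / (72 × 4.19) × 0.85 = 9926.8 / 301.68 × 0.85 ≈ 28.0 mL/min
Patient 2: SCr = 345 / 88.4 = 3.903 mg/dL
Patient 2: CrCl = (140 − 83) × 92 / (72 × 3.903) = 5244.0 / 281.02 ≈ 18.7 mL/min
|28.0 − 18.7| = 9.3 mL/min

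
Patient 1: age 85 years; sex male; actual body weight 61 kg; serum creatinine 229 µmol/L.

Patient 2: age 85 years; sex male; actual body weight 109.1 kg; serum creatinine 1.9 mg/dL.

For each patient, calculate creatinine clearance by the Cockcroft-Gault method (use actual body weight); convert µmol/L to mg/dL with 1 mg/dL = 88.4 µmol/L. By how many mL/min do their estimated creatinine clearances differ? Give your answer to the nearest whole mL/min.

Patient 1: SCr = 229 / 88.4 = 2.59 mg/dL
Patient 1: CrCl = (140 − 85) × 61 / (72 × 2.59) = 3355.0 / 186.48 ≈ 18.0 mL/min
Patient 2: CrCl = (140 − 85) × 109.1 / (72 × 1.9) = 6000.5 / 136.80 ≈ 43.9 mL/min
|18.0 − 43.9| = 25.9 mL/min

26 mL/min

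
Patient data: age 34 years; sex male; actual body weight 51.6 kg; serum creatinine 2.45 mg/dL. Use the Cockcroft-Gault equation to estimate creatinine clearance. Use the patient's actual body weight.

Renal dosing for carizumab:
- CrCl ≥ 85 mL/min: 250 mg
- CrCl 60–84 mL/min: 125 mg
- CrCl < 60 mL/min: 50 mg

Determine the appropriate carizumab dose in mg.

50 mg

CrCl = (140 − 34) × 51.6 / (72 × 2.45) = 5469.6 / 176.40 ≈ 31.0 mL/min
CrCl ≈ 31 mL/min → bracket < 60 mL/min.
Dose for this bracket: 50 mg.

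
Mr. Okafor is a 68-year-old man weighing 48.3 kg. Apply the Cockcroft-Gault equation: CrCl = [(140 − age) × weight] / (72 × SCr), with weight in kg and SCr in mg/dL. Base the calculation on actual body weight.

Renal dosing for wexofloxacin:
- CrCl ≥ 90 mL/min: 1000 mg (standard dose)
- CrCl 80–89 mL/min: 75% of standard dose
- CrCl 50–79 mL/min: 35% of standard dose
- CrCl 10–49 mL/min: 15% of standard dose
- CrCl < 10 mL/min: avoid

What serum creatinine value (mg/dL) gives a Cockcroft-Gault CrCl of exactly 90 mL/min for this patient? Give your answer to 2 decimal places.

Standard dose requires CrCl ≥ 90 mL/min.
Set (140 − 68) × 48.3 / (72 × SCr) = 90
SCr = (140 − 68) × 48.3 / (72 × 90) = 0.537 mg/dL

0.54 mg/dL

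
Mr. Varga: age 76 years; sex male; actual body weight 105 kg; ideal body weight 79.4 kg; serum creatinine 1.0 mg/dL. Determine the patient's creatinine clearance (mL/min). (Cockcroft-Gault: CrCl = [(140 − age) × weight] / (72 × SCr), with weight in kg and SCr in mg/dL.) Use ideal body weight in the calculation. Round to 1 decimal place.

CrCl = (140 − 76) × 79.4 / (72 × 1) = 5081.6 / 72.00 ≈ 70.6 mL/min

70.6 mL/min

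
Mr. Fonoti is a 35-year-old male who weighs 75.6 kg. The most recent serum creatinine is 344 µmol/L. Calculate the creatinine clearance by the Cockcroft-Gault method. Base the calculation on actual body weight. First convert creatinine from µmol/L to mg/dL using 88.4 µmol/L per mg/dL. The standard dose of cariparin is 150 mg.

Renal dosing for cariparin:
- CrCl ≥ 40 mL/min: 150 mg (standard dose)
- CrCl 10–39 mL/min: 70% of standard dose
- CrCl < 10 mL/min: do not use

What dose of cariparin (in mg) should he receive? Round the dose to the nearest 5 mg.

105 mg

SCr = 344 / 88.4 = 3.891 mg/dL
CrCl = (140 − 35) × 75.6 / (72 × 3.891) = 7938.0 / 280.15 ≈ 28.3 mL/min
CrCl ≈ 28 mL/min → bracket 10–39 mL/min.
70% of 150 mg = 105 mg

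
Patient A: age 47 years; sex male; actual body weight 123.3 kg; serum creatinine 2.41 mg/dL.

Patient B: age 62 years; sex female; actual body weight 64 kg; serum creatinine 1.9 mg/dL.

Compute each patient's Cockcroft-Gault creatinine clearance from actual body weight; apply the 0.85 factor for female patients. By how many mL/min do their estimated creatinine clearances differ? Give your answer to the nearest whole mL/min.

Patient A: CrCl = (140 − 47) × 123.3 / (72 × 2.41) = 11466.9 / 173.52 ≈ 66.1 mL/min
Patient B: CrCl = (140 − 62) × 64 / (72 × 1.9) × 0.85 = 4992.0 / 136.80 × 0.85 ≈ 31.0 mL/min
|66.1 − 31.0| = 35.1 mL/min

35 mL/min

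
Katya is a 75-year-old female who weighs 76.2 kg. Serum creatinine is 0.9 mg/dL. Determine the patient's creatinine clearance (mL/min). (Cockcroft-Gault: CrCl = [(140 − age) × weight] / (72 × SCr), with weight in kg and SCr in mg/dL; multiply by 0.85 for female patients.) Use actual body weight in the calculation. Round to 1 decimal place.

65.0 mL/min

CrCl = (140 − 75) × 76.2 / (72 × 0.9) × 0.85 = 4953.0 / 64.80 × 0.85 ≈ 65.0 mL/min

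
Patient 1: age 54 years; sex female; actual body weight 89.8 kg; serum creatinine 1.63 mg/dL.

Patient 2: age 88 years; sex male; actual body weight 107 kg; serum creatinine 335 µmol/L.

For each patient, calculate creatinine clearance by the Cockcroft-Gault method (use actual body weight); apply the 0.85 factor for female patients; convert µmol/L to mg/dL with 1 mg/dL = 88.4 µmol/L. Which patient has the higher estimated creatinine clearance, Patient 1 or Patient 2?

Patient 1

Patient 1: CrCl = (140 − 54) × 89.8 / (72 × 1.63) × 0.85 = 7722.8 / 117.36 × 0.85 ≈ 55.9 mL/min
Patient 2: SCr = 335 / 88.4 = 3.79 mg/dL
Patient 2: CrCl = (140 − 88) × 107 / (72 × 3.79) = 5564.0 / 272.88 ≈ 20.4 mL/min
55.9 vs 20.4 mL/min → Patient 1 is higher.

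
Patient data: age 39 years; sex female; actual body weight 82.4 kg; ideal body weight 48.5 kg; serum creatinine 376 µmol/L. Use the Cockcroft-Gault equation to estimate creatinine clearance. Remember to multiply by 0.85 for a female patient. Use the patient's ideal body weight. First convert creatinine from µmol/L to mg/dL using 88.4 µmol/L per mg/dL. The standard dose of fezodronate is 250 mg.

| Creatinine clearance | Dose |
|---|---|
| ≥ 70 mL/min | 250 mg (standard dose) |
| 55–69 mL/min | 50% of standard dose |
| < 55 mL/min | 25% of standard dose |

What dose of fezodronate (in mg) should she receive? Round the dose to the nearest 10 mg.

60 mg

SCr = 376 / 88.4 = 4.253 mg/dL
CrCl = (140 − 39) × 48.5 / (72 × 4.253) × 0.85 = 4898.5 / 306.22 × 0.85 ≈ 13.6 mL/min
CrCl ≈ 14 mL/min → bracket < 55 mL/min.
25% of 250 mg = 62.5 mg → 60 mg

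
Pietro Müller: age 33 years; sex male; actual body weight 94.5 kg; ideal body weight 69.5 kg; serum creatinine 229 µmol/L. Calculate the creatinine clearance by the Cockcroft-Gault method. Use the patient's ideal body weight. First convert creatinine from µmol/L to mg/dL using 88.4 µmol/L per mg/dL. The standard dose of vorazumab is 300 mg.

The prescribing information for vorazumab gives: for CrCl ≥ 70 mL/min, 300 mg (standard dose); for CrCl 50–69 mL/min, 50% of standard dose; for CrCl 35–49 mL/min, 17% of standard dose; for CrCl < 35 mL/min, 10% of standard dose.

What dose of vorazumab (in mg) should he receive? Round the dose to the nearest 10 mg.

SCr = 229 / 88.4 = 2.59 mg/dL
CrCl = (140 − 33) × 69.5 / (72 × 2.59) = 7436.5 / 186.48 ≈ 39.9 mL/min
CrCl ≈ 40 mL/min → bracket 35–49 mL/min.
17% of 300 mg = 51 mg → 50 mg

50 mg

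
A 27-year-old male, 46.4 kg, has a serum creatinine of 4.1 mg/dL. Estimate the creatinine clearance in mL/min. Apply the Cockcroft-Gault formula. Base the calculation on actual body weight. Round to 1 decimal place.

CrCl = (140 − 27) × 46.4 / (72 × 4.1) = 5243.2 / 295.20 ≈ 17.8 mL/min

17.8 mL/min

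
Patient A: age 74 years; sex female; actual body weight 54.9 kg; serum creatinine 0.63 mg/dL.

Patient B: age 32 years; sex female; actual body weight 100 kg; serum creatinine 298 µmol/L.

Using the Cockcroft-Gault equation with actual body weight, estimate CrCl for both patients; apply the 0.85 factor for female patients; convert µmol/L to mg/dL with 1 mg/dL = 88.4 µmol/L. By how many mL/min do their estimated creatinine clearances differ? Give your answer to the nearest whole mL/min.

30 mL/min

Patient A: CrCl = (140 − 74) × 54.9 / (72 × 0.63) × 0.85 = 3623.4 / 45.36 × 0.85 ≈ 67.9 mL/min
Patient B: SCr = 298 / 88.4 = 3.371 mg/dL
Patient B: CrCl = (140 − 32) × 100 / (72 × 3.371) × 0.85 = 10800.0 / 242.71 × 0.85 ≈ 37.8 mL/min
|67.9 − 37.8| = 30.1 mL/min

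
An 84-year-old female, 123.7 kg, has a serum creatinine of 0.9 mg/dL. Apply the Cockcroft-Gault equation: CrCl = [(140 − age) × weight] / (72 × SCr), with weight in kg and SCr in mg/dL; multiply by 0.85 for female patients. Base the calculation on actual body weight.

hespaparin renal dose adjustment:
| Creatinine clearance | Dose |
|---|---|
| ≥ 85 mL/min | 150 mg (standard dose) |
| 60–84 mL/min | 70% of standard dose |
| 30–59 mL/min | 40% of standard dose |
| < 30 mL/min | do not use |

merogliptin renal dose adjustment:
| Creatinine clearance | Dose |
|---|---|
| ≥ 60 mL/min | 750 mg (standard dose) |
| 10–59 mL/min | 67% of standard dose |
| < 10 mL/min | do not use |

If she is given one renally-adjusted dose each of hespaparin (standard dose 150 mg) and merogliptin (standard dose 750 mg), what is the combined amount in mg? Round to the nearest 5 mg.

900 mg

CrCl = (140 − 84) × 123.7 / (72 × 0.9) × 0.85 = 6927.2 / 64.80 × 0.85 ≈ 90.9 mL/min
CrCl ≈ 91 mL/min.
hespaparin: ≥ 85 mL/min → 100% of 150 mg = 150 mg.
merogliptin: ≥ 60 mL/min → 100% of 750 mg = 750 mg.
Total = 150 + 750 = 900 mg.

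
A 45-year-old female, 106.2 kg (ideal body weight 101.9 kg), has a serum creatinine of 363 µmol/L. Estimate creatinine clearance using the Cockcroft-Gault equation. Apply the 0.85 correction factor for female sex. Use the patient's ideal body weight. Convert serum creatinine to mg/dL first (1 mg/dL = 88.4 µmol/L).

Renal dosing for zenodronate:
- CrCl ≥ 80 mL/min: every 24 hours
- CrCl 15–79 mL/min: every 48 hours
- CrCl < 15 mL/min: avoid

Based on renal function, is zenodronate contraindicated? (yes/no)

SCr = 363 / 88.4 = 4.106 mg/dL
CrCl = (140 − 45) × 101.9 / (72 × 4.106) × 0.85 = 9680.5 / 295.63 × 0.85 ≈ 27.8 mL/min
CrCl ≈ 28 mL/min, which is ≥ 15 mL/min.

no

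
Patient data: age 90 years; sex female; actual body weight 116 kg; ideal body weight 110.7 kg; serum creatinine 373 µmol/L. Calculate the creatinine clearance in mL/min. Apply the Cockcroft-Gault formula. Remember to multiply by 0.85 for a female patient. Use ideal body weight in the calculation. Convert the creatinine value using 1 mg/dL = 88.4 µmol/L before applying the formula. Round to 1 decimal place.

15.5 mL/min

SCr = 373 / 88.4 = 4.219 mg/dL
CrCl = (140 − 90) × 110.7 / (72 × 4.219) × 0.85 = 5535.0 / 303.77 × 0.85 ≈ 15.5 mL/min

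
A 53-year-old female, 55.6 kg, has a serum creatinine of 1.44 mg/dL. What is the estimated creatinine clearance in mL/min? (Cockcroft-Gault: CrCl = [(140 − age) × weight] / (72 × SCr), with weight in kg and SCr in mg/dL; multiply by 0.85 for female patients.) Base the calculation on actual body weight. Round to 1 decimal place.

39.7 mL/min

CrCl = (140 − 53) × 55.6 / (72 × 1.44) × 0.85 = 4837.2 / 103.68 × 0.85 ≈ 39.7 mL/min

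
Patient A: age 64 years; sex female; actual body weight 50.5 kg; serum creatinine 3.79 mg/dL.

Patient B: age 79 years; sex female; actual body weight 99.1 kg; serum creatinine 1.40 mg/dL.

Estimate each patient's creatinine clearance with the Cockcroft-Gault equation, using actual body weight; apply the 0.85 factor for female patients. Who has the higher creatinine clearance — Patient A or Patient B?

Patient B

Patient A: CrCl = (140 − 64) × 50.5 / (72 × 3.79) × 0.85 = 3838.0 / 272.88 × 0.85 ≈ 12.0 mL/min
Patient B: CrCl = (140 − 79) × 99.1 / (72 × 1.4) × 0.85 = 6045.1 / 100.80 × 0.85 ≈ 51.0 mL/min
12.0 vs 51.0 mL/min → Patient B is higher.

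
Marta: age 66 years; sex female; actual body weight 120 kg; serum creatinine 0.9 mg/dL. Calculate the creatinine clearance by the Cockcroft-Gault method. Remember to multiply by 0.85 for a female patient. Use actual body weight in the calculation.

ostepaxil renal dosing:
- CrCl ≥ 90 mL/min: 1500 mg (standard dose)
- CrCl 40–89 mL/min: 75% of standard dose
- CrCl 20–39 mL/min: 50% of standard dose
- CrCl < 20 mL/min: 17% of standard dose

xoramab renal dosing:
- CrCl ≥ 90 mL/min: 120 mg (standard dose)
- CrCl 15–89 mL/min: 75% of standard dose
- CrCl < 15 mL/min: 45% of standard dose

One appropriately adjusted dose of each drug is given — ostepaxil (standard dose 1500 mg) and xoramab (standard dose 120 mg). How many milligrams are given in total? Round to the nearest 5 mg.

1620 mg

CrCl = (140 − 66) × 120 / (72 × 0.9) × 0.85 = 8880.0 / 64.80 × 0.85 ≈ 116.5 mL/min
CrCl ≈ 116 mL/min.
ostepaxil: ≥ 90 mL/min → 100% of 1500 mg = 1500 mg.
xoramab: ≥ 90 mL/min → 100% of 120 mg = 120 mg.
Total = 1500 + 120 = 1620 mg.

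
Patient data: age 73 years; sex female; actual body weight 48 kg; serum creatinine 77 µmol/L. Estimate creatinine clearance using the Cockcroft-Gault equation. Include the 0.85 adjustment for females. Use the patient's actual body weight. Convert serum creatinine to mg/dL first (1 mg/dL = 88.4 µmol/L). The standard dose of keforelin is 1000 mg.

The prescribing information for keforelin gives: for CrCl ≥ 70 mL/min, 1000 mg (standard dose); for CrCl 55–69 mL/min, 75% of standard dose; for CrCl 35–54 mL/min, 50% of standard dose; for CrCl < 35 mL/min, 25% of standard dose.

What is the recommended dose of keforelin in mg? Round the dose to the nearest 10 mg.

SCr = 77 / 88.4 = 0.871 mg/dL
CrCl = (140 − 73) × 48 / (72 × 0.871) × 0.85 = 3216.0 / 62.71 × 0.85 ≈ 43.6 mL/min
CrCl ≈ 44 mL/min → bracket 35–54 mL/min.
50% of 1000 mg = 500 mg

500 mg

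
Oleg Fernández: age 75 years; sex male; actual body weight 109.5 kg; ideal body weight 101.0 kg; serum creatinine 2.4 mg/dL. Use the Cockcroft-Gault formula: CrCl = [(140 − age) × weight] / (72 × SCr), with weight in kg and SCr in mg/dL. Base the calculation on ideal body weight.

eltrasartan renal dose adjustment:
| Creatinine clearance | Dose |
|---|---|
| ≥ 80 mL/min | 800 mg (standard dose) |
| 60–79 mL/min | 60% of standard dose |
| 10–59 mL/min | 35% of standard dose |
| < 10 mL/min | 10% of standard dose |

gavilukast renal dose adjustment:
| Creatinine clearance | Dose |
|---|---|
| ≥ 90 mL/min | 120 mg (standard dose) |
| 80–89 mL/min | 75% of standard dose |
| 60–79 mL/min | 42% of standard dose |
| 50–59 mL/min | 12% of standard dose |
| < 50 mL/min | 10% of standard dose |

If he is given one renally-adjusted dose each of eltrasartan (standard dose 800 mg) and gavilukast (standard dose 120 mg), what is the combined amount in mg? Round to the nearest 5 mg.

290 mg

CrCl = (140 − 75) × 101 / (72 × 2.4) = 6565.0 / 172.80 ≈ 38.0 mL/min
CrCl ≈ 38 mL/min.
eltrasartan: 10–59 mL/min → 35% of 800 mg = 280 mg.
gavilukast: < 50 mL/min → 10% of 120 mg = 12 mg.
Total = 280 + 12 = 292 mg.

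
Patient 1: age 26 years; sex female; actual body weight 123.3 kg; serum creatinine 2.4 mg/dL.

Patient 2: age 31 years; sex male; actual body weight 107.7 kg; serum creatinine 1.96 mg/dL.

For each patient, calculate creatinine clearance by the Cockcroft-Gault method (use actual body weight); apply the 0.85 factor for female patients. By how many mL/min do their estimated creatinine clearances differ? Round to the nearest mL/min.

Patient 1: CrCl = (140 − 26) × 123.3 / (72 × 2.4) × 0.85 = 14056.2 / 172.80 × 0.85 ≈ 69.1 mL/min
Patient 2: CrCl = (140 − 31) × 107.7 / (72 × 1.96) = 11739.3 / 141.12 ≈ 83.2 mL/min
|69.1 − 83.2| = 14.1 mL/min

14 mL/min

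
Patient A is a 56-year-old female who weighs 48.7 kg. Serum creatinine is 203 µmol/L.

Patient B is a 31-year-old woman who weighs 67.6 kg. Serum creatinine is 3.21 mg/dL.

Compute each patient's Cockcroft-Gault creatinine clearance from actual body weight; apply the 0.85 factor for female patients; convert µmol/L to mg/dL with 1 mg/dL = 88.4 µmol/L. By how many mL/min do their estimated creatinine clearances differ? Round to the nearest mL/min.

6 mL/min

Patient A: SCr = 203 / 88.4 = 2.296 mg/dL
Patient A: CrCl = (140 − 56) × 48.7 / (72 × 2.296) × 0.85 = 4090.8 / 165.31 × 0.85 ≈ 21.0 mL/min
Patient B: CrCl = (140 − 31) × 67.6 / (72 × 3.21) × 0.85 = 7368.4 / 231.12 × 0.85 ≈ 27.1 mL/min
|21.0 − 27.1| = 6.1 mL/min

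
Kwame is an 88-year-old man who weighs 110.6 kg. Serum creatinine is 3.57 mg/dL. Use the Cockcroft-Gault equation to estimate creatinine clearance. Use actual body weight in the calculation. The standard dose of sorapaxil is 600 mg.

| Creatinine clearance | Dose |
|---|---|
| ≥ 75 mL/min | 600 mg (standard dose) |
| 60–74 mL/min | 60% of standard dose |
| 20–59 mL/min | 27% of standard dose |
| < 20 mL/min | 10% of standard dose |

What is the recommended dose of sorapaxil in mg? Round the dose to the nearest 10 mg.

CrCl = (140 − 88) × 110.6 / (72 × 3.57) = 5751.2 / 257.04 ≈ 22.4 mL/min
CrCl ≈ 22 mL/min → bracket 20–59 mL/min.
27% of 600 mg = 162 mg → 160 mg

160 mg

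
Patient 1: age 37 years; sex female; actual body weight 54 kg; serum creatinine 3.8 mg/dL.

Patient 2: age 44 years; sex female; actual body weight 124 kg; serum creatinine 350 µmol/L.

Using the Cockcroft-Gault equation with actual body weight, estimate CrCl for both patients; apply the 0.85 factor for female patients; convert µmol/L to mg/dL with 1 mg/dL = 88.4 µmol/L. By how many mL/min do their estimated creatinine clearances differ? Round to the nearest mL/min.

Patient 1: CrCl = (140 − 37) × 54 / (72 × 3.8) × 0.85 = 5562.0 / 273.60 × 0.85 ≈ 17.3 mL/min
Patient 2: SCr = 350 / 88.4 = 3.959 mg/dL
Patient 2: CrCl = (140 − 44) × 124 / (72 × 3.959) × 0.85 = 11904.0 / 285.05 × 0.85 ≈ 35.5 mL/min
|17.3 − 35.5| = 18.2 mL/min

18 mL/min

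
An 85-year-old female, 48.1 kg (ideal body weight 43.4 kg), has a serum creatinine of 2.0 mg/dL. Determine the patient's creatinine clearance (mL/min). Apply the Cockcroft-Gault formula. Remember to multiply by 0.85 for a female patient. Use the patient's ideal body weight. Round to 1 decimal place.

CrCl = (140 − 85) × 43.4 / (72 × 2) × 0.85 = 2387.0 / 144.00 × 0.85 ≈ 14.1 mL/min

14.1 mL/min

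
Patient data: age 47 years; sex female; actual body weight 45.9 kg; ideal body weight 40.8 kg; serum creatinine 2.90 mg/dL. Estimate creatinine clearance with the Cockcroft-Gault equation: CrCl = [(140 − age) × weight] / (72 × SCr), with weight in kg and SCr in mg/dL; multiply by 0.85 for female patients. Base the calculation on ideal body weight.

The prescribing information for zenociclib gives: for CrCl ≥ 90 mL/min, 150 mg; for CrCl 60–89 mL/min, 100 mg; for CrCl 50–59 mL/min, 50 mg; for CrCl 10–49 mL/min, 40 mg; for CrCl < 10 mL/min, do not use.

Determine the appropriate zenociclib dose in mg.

40 mg

CrCl = (140 − 47) × 40.8 / (72 × 2.9) × 0.85 = 3794.4 / 208.80 × 0.85 ≈ 15.4 mL/min
CrCl ≈ 15 mL/min → bracket 10–49 mL/min.
Dose for this bracket: 40 mg.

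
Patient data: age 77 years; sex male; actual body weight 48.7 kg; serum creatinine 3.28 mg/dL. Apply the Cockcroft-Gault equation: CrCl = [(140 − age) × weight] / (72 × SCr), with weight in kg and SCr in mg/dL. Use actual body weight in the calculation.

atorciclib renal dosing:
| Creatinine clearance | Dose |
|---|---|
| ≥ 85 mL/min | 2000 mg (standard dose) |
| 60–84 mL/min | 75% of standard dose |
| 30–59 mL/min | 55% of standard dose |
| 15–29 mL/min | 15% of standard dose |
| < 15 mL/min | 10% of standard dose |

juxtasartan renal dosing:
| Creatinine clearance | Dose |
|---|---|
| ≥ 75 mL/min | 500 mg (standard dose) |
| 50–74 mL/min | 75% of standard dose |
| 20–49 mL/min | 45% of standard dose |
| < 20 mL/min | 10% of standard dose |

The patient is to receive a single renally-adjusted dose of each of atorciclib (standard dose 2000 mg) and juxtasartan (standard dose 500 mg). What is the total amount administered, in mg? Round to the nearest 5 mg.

250 mg

CrCl = (140 − 77) × 48.7 / (72 × 3.28) = 3068.1 / 236.16 ≈ 13.0 mL/min
CrCl ≈ 13 mL/min.
atorciclib: < 15 mL/min → 10% of 2000 mg = 200 mg.
juxtasartan: < 20 mL/min → 10% of 500 mg = 50 mg.
Total = 200 + 50 = 250 mg.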